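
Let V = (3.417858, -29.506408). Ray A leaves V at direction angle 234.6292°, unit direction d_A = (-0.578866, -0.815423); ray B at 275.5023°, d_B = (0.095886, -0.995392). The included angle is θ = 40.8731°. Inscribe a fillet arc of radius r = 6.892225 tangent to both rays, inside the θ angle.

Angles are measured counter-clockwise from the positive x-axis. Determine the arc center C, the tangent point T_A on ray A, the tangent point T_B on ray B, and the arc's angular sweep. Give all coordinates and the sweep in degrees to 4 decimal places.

bisector direction at 255.0658° = (-0.257710,-0.966222)
center distance |VC| = r/sin(θ/2) = 6.892225/sin(20.4366°) = 19.738887
C = V + |VC|·bis = (-1.6691,-48.5786)
T_A = V + ((C−V)·d_A)·d_A = V + 18.4965·d_A = (-7.2891,-44.5889)
T_B = V + ((C−V)·d_B)·d_B = V + 18.4965·d_B = (5.1914,-47.9177)
sweep = 180° − θ = 139.1269°

center=(-1.6691,-48.5786) T_A=(-7.2891,-44.5889) T_B=(5.1914,-47.9177) sweep=139.1269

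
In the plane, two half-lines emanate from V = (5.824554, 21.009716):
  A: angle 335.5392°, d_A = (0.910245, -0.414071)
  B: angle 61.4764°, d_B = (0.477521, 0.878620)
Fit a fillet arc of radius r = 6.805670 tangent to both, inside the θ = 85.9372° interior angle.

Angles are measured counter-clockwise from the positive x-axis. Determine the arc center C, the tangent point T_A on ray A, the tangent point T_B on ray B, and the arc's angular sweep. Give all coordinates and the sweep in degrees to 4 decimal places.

bisector direction at 18.5078° = (0.948280,0.317434)
center distance |VC| = r/sin(θ/2) = 6.805670/sin(42.9686°) = 9.984882
C = V + |VC|·bis = (15.2930,24.1793)
T_A = V + ((C−V)·d_A)·d_A = V + 7.3062·d_A = (12.4750,17.9844)
T_B = V + ((C−V)·d_B)·d_B = V + 7.3062·d_B = (9.3134,27.4291)
sweep = 180° − θ = 94.0628°

center=(15.2930,24.1793) T_A=(12.4750,17.9844) T_B=(9.3134,27.4291) sweep=94.0628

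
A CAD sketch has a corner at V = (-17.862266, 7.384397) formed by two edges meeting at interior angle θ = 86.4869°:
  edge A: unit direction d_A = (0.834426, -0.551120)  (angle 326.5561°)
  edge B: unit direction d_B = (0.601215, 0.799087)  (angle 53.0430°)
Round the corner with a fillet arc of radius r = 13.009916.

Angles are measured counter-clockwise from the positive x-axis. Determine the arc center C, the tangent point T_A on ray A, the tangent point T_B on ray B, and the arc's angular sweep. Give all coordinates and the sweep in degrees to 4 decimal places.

bisector direction at 9.7996° = (0.985409,0.170202)
center distance |VC| = r/sin(θ/2) = 13.009916/sin(43.2435°) = 18.989814
C = V + |VC|·bis = (0.8505,10.6165)
T_A = V + ((C−V)·d_A)·d_A = V + 13.8331·d_A = (-6.3196,-0.2393)
T_B = V + ((C−V)·d_B)·d_B = V + 13.8331·d_B = (-9.5456,18.4383)
sweep = 180° − θ = 93.5131°

center=(0.8505,10.6165) T_A=(-6.3196,-0.2393) T_B=(-9.5456,18.4383) sweep=93.5131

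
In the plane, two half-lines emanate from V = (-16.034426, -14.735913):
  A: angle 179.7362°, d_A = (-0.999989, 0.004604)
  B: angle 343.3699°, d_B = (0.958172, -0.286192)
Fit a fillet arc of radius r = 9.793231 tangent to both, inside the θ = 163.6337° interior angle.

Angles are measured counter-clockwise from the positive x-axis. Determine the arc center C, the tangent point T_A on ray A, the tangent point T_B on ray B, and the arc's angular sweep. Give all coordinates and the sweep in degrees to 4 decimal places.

bisector direction at 261.5531° = (-0.146894,-0.989152)
center distance |VC| = r/sin(θ/2) = 9.793231/sin(81.8169°) = 9.893970
C = V + |VC|·bis = (-17.4878,-24.5226)
T_A = V + ((C−V)·d_A)·d_A = V + 1.4083·d_A = (-17.4427,-14.7294)
T_B = V + ((C−V)·d_B)·d_B = V + 1.4083·d_B = (-14.6850,-15.1390)
sweep = 180° − θ = 16.3663°

center=(-17.4878,-24.5226) T_A=(-17.4427,-14.7294) T_B=(-14.6850,-15.1390) sweep=16.3663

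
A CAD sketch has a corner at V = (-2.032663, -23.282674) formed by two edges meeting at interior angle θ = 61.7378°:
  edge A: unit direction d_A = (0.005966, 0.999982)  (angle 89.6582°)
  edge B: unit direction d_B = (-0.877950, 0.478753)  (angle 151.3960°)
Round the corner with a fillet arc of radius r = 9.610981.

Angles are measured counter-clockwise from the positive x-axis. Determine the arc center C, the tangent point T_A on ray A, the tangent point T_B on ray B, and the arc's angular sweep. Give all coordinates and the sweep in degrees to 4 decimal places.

center=(-11.5476,-7.1470) T_A=(-1.9367,-7.2044) T_B=(-16.1488,-15.5850) sweep=118.2622

bisector direction at 120.5271° = (-0.507946,0.861389)
center distance |VC| = r/sin(θ/2) = 9.610981/sin(30.8689°) = 18.732102
C = V + |VC|·bis = (-11.5476,-7.1470)
T_A = V + ((C−V)·d_A)·d_A = V + 16.0786·d_A = (-1.9367,-7.2044)
T_B = V + ((C−V)·d_B)·d_B = V + 16.0786·d_B = (-16.1488,-15.5850)
sweep = 180° − θ = 118.2622°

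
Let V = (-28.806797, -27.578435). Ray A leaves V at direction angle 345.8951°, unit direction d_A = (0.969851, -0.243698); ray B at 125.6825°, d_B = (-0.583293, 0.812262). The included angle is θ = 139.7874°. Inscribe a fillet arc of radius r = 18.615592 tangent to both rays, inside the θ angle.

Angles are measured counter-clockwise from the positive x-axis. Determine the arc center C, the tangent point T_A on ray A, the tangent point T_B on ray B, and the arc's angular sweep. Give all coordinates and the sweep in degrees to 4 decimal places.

center=(-17.6610,-11.1848) T_A=(-22.1976,-29.2392) T_B=(-32.7817,-22.0431) sweep=40.2126

bisector direction at 55.7888° = (0.562245,0.826971)
center distance |VC| = r/sin(θ/2) = 18.615592/sin(69.8937°) = 19.823720
C = V + |VC|·bis = (-17.6610,-11.1848)
T_A = V + ((C−V)·d_A)·d_A = V + 6.8147·d_A = (-22.1976,-29.2392)
T_B = V + ((C−V)·d_B)·d_B = V + 6.8147·d_B = (-32.7817,-22.0431)
sweep = 180° − θ = 40.2126°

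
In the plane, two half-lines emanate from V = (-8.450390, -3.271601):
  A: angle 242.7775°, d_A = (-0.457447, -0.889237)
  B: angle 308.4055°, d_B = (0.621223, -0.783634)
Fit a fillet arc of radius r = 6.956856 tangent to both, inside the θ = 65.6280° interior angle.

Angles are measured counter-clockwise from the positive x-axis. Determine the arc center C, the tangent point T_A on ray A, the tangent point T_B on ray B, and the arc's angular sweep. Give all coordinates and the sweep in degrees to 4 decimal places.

center=(-7.1996,-16.0481) T_A=(-13.3859,-12.8657) T_B=(-1.7479,-11.7263) sweep=114.3720

bisector direction at 275.5915° = (0.097435,-0.995242)
center distance |VC| = r/sin(θ/2) = 6.956856/sin(32.8140°) = 12.837575
C = V + |VC|·bis = (-7.1996,-16.0481)
T_A = V + ((C−V)·d_A)·d_A = V + 10.7891·d_A = (-13.3859,-12.8657)
T_B = V + ((C−V)·d_B)·d_B = V + 10.7891·d_B = (-1.7479,-11.7263)
sweep = 180° − θ = 114.3720°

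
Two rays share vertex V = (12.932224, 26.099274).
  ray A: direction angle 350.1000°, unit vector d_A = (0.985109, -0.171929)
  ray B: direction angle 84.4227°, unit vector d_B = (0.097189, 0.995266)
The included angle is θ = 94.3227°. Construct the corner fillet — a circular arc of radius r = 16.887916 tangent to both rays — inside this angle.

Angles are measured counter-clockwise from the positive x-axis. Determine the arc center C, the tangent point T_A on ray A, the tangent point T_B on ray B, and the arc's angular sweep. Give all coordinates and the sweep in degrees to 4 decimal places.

bisector direction at 37.2613° = (0.795882,0.605452)
center distance |VC| = r/sin(θ/2) = 16.887916/sin(47.1613°) = 23.030922
C = V + |VC|·bis = (31.2621,40.0434)
T_A = V + ((C−V)·d_A)·d_A = V + 15.6596·d_A = (28.3586,23.4069)
T_B = V + ((C−V)·d_B)·d_B = V + 15.6596·d_B = (14.4542,41.6847)
sweep = 180° − θ = 85.6773°

center=(31.2621,40.0434) T_A=(28.3586,23.4069) T_B=(14.4542,41.6847) sweep=85.6773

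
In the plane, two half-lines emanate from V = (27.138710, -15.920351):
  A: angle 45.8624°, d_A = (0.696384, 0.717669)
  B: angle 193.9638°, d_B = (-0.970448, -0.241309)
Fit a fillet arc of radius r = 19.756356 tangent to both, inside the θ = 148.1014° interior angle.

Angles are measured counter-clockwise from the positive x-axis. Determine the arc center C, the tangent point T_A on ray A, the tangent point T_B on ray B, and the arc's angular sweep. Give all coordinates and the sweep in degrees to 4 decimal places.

center=(16.8921,1.8897) T_A=(31.0706,-11.8683) T_B=(21.6594,-17.2828) sweep=31.8986

bisector direction at 119.9131° = (-0.498686,0.866783)
center distance |VC| = r/sin(θ/2) = 19.756356/sin(74.0507°) = 20.547320
C = V + |VC|·bis = (16.8921,1.8897)
T_A = V + ((C−V)·d_A)·d_A = V + 5.6461·d_A = (31.0706,-11.8683)
T_B = V + ((C−V)·d_B)·d_B = V + 5.6461·d_B = (21.6594,-17.2828)
sweep = 180° − θ = 31.8986°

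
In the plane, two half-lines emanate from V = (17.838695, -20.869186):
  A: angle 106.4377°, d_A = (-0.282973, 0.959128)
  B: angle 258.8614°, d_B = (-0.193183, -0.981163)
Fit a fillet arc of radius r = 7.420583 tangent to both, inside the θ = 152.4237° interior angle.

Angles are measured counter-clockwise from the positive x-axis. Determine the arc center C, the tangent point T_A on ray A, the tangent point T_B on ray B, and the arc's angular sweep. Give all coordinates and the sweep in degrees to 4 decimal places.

center=(10.2061,-21.2224) T_A=(17.3234,-19.1226) T_B=(17.4869,-22.6559) sweep=27.5763

bisector direction at 182.6496° = (-0.998931,-0.046227)
center distance |VC| = r/sin(θ/2) = 7.420583/sin(76.2118°) = 7.640762
C = V + |VC|·bis = (10.2061,-21.2224)
T_A = V + ((C−V)·d_A)·d_A = V + 1.8210·d_A = (17.3234,-19.1226)
T_B = V + ((C−V)·d_B)·d_B = V + 1.8210·d_B = (17.4869,-22.6559)
sweep = 180° − θ = 27.5763°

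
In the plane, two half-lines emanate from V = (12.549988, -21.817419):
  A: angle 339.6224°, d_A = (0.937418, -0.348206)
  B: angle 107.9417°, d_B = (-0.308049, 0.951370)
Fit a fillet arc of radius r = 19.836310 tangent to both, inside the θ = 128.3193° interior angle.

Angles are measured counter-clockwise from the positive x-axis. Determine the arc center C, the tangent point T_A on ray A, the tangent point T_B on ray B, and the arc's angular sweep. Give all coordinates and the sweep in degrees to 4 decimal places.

bisector direction at 43.7821° = (0.721977,0.691917)
center distance |VC| = r/sin(θ/2) = 19.836310/sin(64.1596°) = 22.040050
C = V + |VC|·bis = (28.4624,-6.5675)
T_A = V + ((C−V)·d_A)·d_A = V + 9.6065·d_A = (21.5553,-25.1625)
T_B = V + ((C−V)·d_B)·d_B = V + 9.6065·d_B = (9.5907,-12.6781)
sweep = 180° − θ = 51.6807°

center=(28.4624,-6.5675) T_A=(21.5553,-25.1625) T_B=(9.5907,-12.6781) sweep=51.6807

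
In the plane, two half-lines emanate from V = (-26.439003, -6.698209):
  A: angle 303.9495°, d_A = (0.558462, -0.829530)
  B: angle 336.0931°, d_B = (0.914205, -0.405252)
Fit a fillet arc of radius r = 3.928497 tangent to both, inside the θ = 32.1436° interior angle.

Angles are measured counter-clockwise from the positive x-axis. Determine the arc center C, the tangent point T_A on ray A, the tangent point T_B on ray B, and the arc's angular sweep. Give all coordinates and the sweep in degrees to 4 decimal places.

bisector direction at 320.0213° = (0.766283,-0.642503)
center distance |VC| = r/sin(θ/2) = 3.928497/sin(16.0718°) = 14.190407
C = V + |VC|·bis = (-15.5651,-15.8156)
T_A = V + ((C−V)·d_A)·d_A = V + 13.6358·d_A = (-18.8239,-18.0095)
T_B = V + ((C−V)·d_B)·d_B = V + 13.6358·d_B = (-13.9731,-12.2241)
sweep = 180° − θ = 147.8564°

center=(-15.5651,-15.8156) T_A=(-18.8239,-18.0095) T_B=(-13.9731,-12.2241) sweep=147.8564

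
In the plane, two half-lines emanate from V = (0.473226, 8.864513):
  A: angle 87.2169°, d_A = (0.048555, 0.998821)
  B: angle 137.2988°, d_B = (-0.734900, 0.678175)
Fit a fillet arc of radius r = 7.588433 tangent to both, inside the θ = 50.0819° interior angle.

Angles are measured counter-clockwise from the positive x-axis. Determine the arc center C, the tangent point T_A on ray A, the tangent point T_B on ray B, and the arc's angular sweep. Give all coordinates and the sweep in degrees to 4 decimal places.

bisector direction at 112.2579° = (-0.378775,0.925489)
center distance |VC| = r/sin(θ/2) = 7.588433/sin(25.0409°) = 17.928288
C = V + |VC|·bis = (-6.3176,25.4569)
T_A = V + ((C−V)·d_A)·d_A = V + 16.2431·d_A = (1.2619,25.0885)
T_B = V + ((C−V)·d_B)·d_B = V + 16.2431·d_B = (-11.4639,19.8802)
sweep = 180° − θ = 129.9181°

center=(-6.3176,25.4569) T_A=(1.2619,25.0885) T_B=(-11.4639,19.8802) sweep=129.9181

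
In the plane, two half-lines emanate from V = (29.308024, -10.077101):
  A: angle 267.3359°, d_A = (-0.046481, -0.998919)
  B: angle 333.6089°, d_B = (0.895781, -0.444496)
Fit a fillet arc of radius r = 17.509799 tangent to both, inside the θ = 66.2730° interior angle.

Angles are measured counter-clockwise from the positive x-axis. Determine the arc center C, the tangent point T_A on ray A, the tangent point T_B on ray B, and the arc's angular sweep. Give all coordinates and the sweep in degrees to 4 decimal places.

bisector direction at 300.4724° = (0.507123,-0.861874)
center distance |VC| = r/sin(θ/2) = 17.509799/sin(33.1365°) = 32.031945
C = V + |VC|·bis = (45.5522,-37.6846)
T_A = V + ((C−V)·d_A)·d_A = V + 26.8226·d_A = (28.0613,-36.8707)
T_B = V + ((C−V)·d_B)·d_B = V + 26.8226·d_B = (53.3352,-21.9996)
sweep = 180° − θ = 113.7270°

center=(45.5522,-37.6846) T_A=(28.0613,-36.8707) T_B=(53.3352,-21.9996) sweep=113.7270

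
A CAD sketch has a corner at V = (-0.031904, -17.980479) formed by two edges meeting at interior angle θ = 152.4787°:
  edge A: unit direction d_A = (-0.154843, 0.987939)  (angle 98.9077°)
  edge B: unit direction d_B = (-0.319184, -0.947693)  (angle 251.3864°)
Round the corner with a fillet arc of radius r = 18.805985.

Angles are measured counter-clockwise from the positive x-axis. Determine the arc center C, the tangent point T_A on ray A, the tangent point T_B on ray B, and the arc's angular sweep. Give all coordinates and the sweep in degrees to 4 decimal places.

center=(-19.3242,-16.3425) T_A=(-0.7450,-13.4305) T_B=(-1.5019,-22.3451) sweep=27.5213

bisector direction at 175.1471° = (-0.996415,0.084599)
center distance |VC| = r/sin(θ/2) = 18.805985/sin(76.2394°) = 19.361707
C = V + |VC|·bis = (-19.3242,-16.3425)
T_A = V + ((C−V)·d_A)·d_A = V + 4.6055·d_A = (-0.7450,-13.4305)
T_B = V + ((C−V)·d_B)·d_B = V + 4.6055·d_B = (-1.5019,-22.3451)
sweep = 180° − θ = 27.5213°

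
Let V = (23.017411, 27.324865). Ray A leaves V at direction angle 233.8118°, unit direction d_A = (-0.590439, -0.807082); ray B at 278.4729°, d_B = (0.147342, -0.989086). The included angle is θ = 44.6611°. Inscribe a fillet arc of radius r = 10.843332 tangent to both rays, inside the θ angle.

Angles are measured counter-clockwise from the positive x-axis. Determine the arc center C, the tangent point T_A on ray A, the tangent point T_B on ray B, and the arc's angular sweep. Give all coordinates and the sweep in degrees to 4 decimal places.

bisector direction at 256.1424° = (-0.239510,-0.970894)
center distance |VC| = r/sin(θ/2) = 10.843332/sin(22.3305°) = 28.538882
C = V + |VC|·bis = (16.1820,-0.3834)
T_A = V + ((C−V)·d_A)·d_A = V + 26.3987·d_A = (7.4306,6.0190)
T_B = V + ((C−V)·d_B)·d_B = V + 26.3987·d_B = (26.9070,1.2143)
sweep = 180° − θ = 135.3389°

center=(16.1820,-0.3834) T_A=(7.4306,6.0190) T_B=(26.9070,1.2143) sweep=135.3389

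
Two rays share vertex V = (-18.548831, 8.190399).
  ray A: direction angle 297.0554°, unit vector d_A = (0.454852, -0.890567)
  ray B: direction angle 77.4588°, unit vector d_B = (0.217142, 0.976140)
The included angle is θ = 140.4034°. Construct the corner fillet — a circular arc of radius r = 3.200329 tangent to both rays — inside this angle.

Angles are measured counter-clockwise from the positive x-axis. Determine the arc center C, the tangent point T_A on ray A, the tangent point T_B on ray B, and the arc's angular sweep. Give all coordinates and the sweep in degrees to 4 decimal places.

center=(-15.1747,8.6201) T_A=(-18.0248,7.1644) T_B=(-18.2987,9.3150) sweep=39.5966

bisector direction at 7.2571° = (0.991989,0.126322)
center distance |VC| = r/sin(θ/2) = 3.200329/sin(70.2017°) = 3.401382
C = V + |VC|·bis = (-15.1747,8.6201)
T_A = V + ((C−V)·d_A)·d_A = V + 1.1521·d_A = (-18.0248,7.1644)
T_B = V + ((C−V)·d_B)·d_B = V + 1.1521·d_B = (-18.2987,9.3150)
sweep = 180° − θ = 39.5966°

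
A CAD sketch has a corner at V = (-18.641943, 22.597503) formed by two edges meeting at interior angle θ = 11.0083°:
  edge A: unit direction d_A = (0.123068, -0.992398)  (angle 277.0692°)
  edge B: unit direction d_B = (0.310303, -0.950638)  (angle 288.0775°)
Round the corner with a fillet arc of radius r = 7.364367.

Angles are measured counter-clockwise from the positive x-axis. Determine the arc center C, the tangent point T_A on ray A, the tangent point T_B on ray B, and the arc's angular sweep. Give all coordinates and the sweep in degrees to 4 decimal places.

center=(-1.9282,-52.3391) T_A=(-9.2366,-53.2454) T_B=(5.0726,-50.0539) sweep=168.9917

bisector direction at 282.5734° = (0.217689,-0.976018)
center distance |VC| = r/sin(θ/2) = 7.364367/sin(5.5042°) = 76.777857
C = V + |VC|·bis = (-1.9282,-52.3391)
T_A = V + ((C−V)·d_A)·d_A = V + 76.4239·d_A = (-9.2366,-53.2454)
T_B = V + ((C−V)·d_B)·d_B = V + 76.4239·d_B = (5.0726,-50.0539)
sweep = 180° − θ = 168.9917°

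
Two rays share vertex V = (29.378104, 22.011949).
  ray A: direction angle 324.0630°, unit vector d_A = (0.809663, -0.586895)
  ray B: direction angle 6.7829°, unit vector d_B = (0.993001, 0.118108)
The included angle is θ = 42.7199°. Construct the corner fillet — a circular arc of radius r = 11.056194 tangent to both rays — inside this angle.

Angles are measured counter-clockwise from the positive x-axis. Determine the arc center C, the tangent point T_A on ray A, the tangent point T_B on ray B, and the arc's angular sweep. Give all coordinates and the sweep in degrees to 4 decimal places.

bisector direction at 345.4230° = (0.967810,-0.251682)
center distance |VC| = r/sin(θ/2) = 11.056194/sin(21.3600°) = 30.355322
C = V + |VC|·bis = (58.7563,14.3721)
T_A = V + ((C−V)·d_A)·d_A = V + 28.2702·d_A = (52.2675,5.4203)
T_B = V + ((C−V)·d_B)·d_B = V + 28.2702·d_B = (57.4505,25.3509)
sweep = 180° − θ = 137.2801°

center=(58.7563,14.3721) T_A=(52.2675,5.4203) T_B=(57.4505,25.3509) sweep=137.2801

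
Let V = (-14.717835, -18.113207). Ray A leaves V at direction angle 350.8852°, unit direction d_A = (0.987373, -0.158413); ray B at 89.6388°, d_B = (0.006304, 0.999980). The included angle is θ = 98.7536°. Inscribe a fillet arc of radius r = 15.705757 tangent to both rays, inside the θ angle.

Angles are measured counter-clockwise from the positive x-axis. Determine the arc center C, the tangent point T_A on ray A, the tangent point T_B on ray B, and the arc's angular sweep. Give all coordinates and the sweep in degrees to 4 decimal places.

bisector direction at 40.2620° = (0.763097,0.646284)
center distance |VC| = r/sin(θ/2) = 15.705757/sin(49.3768°) = 20.692486
C = V + |VC|·bis = (1.0725,-4.7400)
T_A = V + ((C−V)·d_A)·d_A = V + 13.4725·d_A = (-1.4155,-20.2474)
T_B = V + ((C−V)·d_B)·d_B = V + 13.4725·d_B = (-14.6329,-4.6410)
sweep = 180° − θ = 81.2464°

center=(1.0725,-4.7400) T_A=(-1.4155,-20.2474) T_B=(-14.6329,-4.6410) sweep=81.2464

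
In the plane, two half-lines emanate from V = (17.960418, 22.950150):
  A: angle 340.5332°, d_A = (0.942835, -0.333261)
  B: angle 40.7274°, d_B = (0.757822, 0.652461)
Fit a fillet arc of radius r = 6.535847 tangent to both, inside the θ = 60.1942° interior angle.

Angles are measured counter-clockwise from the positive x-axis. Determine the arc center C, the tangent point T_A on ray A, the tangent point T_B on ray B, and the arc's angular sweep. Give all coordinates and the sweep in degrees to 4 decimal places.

bisector direction at 10.6303° = (0.982838,0.184471)
center distance |VC| = r/sin(θ/2) = 6.535847/sin(30.0971°) = 13.033455
C = V + |VC|·bis = (30.7702,25.3544)
T_A = V + ((C−V)·d_A)·d_A = V + 11.2762·d_A = (28.5921,19.1922)
T_B = V + ((C−V)·d_B)·d_B = V + 11.2762·d_B = (26.5058,30.3075)
sweep = 180° − θ = 119.8058°

center=(30.7702,25.3544) T_A=(28.5921,19.1922) T_B=(26.5058,30.3075) sweep=119.8058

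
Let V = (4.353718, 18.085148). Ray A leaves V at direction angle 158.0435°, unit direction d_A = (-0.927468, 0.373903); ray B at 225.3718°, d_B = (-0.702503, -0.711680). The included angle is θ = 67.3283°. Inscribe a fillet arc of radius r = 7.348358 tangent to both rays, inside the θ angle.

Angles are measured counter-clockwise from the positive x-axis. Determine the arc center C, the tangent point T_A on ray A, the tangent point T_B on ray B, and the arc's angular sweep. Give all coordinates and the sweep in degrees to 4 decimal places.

center=(-8.6269,15.3952) T_A=(-5.8794,22.2105) T_B=(-3.3972,10.2329) sweep=112.6717

bisector direction at 191.7077° = (-0.979196,-0.202918)
center distance |VC| = r/sin(θ/2) = 7.348358/sin(33.6641°) = 13.256437
C = V + |VC|·bis = (-8.6269,15.3952)
T_A = V + ((C−V)·d_A)·d_A = V + 11.0333·d_A = (-5.8794,22.2105)
T_B = V + ((C−V)·d_B)·d_B = V + 11.0333·d_B = (-3.3972,10.2329)
sweep = 180° − θ = 112.6717°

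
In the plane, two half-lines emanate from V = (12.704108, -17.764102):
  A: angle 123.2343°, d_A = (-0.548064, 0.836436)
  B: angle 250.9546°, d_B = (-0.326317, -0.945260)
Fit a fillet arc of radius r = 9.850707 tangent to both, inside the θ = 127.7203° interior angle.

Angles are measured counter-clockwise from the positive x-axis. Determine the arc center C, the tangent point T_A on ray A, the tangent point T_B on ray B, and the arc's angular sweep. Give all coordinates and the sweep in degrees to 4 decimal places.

bisector direction at 187.0944° = (-0.992344,-0.123505)
center distance |VC| = r/sin(θ/2) = 9.850707/sin(63.8601°) = 10.973012
C = V + |VC|·bis = (1.8151,-19.1193)
T_A = V + ((C−V)·d_A)·d_A = V + 4.8343·d_A = (10.0546,-13.7205)
T_B = V + ((C−V)·d_B)·d_B = V + 4.8343·d_B = (11.1266,-22.3338)
sweep = 180° − θ = 52.2797°

center=(1.8151,-19.1193) T_A=(10.0546,-13.7205) T_B=(11.1266,-22.3338) sweep=52.2797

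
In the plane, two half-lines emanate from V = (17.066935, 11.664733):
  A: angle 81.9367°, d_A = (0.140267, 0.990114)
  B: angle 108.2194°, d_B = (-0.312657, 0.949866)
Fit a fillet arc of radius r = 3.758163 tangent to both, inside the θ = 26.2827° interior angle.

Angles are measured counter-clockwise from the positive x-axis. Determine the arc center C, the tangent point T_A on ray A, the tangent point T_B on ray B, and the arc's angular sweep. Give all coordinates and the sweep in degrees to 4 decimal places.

center=(15.6038,28.1298) T_A=(19.3248,27.6027) T_B=(12.0341,26.9548) sweep=153.7173

bisector direction at 95.0781° = (-0.088513,0.996075)
center distance |VC| = r/sin(θ/2) = 3.758163/sin(13.1413°) = 16.529994
C = V + |VC|·bis = (15.6038,28.1298)
T_A = V + ((C−V)·d_A)·d_A = V + 16.0971·d_A = (19.3248,27.6027)
T_B = V + ((C−V)·d_B)·d_B = V + 16.0971·d_B = (12.0341,26.9548)
sweep = 180° − θ = 153.7173°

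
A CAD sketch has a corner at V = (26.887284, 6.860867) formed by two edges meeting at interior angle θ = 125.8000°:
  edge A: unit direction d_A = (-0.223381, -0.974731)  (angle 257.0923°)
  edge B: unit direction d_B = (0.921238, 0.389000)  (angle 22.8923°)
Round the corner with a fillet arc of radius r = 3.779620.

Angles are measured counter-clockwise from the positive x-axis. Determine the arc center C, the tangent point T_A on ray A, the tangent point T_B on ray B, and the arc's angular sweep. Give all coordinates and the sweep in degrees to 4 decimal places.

bisector direction at 319.9923° = (0.765958,-0.642891)
center distance |VC| = r/sin(θ/2) = 3.779620/sin(62.9000°) = 4.245749
C = V + |VC|·bis = (30.1393,4.1313)
T_A = V + ((C−V)·d_A)·d_A = V + 1.9341·d_A = (26.4552,4.9756)
T_B = V + ((C−V)·d_B)·d_B = V + 1.9341·d_B = (28.6691,7.6132)
sweep = 180° − θ = 54.2000°

center=(30.1393,4.1313) T_A=(26.4552,4.9756) T_B=(28.6691,7.6132) sweep=54.2000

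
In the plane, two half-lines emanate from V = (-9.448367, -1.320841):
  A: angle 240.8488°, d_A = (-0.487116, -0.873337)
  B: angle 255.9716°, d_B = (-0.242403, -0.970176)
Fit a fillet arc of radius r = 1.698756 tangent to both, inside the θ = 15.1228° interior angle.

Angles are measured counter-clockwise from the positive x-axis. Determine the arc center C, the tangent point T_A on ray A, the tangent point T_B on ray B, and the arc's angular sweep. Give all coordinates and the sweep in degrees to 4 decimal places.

center=(-14.1986,-13.3247) T_A=(-15.6822,-12.4972) T_B=(-12.5505,-13.7365) sweep=164.8772

bisector direction at 248.4102° = (-0.367959,-0.929842)
center distance |VC| = r/sin(θ/2) = 1.698756/sin(7.5614°) = 12.909600
C = V + |VC|·bis = (-14.1986,-13.3247)
T_A = V + ((C−V)·d_A)·d_A = V + 12.7973·d_A = (-15.6822,-12.4972)
T_B = V + ((C−V)·d_B)·d_B = V + 12.7973·d_B = (-12.5505,-13.7365)
sweep = 180° − θ = 164.8772°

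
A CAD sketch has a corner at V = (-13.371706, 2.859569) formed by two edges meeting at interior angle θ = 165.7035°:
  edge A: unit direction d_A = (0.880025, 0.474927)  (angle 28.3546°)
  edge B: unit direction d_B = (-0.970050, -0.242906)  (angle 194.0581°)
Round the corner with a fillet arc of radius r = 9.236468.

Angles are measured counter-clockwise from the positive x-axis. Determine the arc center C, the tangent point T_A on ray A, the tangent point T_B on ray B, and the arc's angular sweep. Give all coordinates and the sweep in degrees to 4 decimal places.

center=(-16.7390,11.5380) T_A=(-12.3523,3.4097) T_B=(-14.4954,2.5782) sweep=14.2965

bisector direction at 111.2064° = (-0.361728,0.932284)
center distance |VC| = r/sin(θ/2) = 9.236468/sin(82.8517°) = 9.308821
C = V + |VC|·bis = (-16.7390,11.5380)
T_A = V + ((C−V)·d_A)·d_A = V + 1.1584·d_A = (-12.3523,3.4097)
T_B = V + ((C−V)·d_B)·d_B = V + 1.1584·d_B = (-14.4954,2.5782)
sweep = 180° − θ = 14.2965°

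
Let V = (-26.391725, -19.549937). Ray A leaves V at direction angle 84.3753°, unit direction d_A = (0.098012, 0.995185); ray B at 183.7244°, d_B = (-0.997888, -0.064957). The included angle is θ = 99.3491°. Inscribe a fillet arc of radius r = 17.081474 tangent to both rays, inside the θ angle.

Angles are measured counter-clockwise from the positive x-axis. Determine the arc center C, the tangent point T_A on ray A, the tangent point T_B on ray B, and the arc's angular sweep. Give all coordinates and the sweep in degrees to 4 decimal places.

bisector direction at 134.0498° = (-0.695284,0.718735)
center distance |VC| = r/sin(θ/2) = 17.081474/sin(49.6746°) = 22.405431
C = V + |VC|·bis = (-41.9699,-3.4464)
T_A = V + ((C−V)·d_A)·d_A = V + 14.4992·d_A = (-24.9706,-5.1206)
T_B = V + ((C−V)·d_B)·d_B = V + 14.4992·d_B = (-40.8603,-20.4918)
sweep = 180° − θ = 80.6509°

center=(-41.9699,-3.4464) T_A=(-24.9706,-5.1206) T_B=(-40.8603,-20.4918) sweep=80.6509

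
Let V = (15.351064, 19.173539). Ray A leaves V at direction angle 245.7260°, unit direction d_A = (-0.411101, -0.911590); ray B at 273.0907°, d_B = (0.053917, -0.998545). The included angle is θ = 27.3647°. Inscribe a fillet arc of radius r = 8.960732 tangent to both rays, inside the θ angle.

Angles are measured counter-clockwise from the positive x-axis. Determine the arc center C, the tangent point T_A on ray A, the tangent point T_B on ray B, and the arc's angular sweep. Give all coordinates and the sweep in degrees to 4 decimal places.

bisector direction at 259.4083° = (-0.183808,-0.982962)
center distance |VC| = r/sin(θ/2) = 8.960732/sin(13.6823°) = 37.882707
C = V + |VC|·bis = (8.3879,-18.0637)
T_A = V + ((C−V)·d_A)·d_A = V + 36.8077·d_A = (0.2194,-14.3800)
T_B = V + ((C−V)·d_B)·d_B = V + 36.8077·d_B = (17.3356,-17.5806)
sweep = 180° − θ = 152.6353°

center=(8.3879,-18.0637) T_A=(0.2194,-14.3800) T_B=(17.3356,-17.5806) sweep=152.6353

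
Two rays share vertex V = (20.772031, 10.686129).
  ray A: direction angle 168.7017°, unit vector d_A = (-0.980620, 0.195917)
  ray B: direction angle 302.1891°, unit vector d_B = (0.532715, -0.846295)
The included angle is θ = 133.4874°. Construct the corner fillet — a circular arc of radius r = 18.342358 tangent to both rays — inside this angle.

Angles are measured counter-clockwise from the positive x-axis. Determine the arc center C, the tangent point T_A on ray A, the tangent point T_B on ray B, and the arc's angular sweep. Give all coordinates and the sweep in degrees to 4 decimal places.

bisector direction at 235.4454° = (-0.567191,-0.823586)
center distance |VC| = r/sin(θ/2) = 18.342358/sin(66.7437°) = 19.964519
C = V + |VC|·bis = (9.4483,-5.7564)
T_A = V + ((C−V)·d_A)·d_A = V + 7.8829·d_A = (13.0419,12.2305)
T_B = V + ((C−V)·d_B)·d_B = V + 7.8829·d_B = (24.9714,4.0149)
sweep = 180° − θ = 46.5126°

center=(9.4483,-5.7564) T_A=(13.0419,12.2305) T_B=(24.9714,4.0149) sweep=46.5126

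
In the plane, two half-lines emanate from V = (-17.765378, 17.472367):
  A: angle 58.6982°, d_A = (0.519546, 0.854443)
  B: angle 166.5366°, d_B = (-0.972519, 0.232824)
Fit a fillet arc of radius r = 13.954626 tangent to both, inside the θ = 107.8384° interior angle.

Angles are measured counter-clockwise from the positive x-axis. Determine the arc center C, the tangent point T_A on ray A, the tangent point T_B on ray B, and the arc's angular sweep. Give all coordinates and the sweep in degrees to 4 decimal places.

bisector direction at 112.6174° = (-0.384576,0.923093)
center distance |VC| = r/sin(θ/2) = 13.954626/sin(53.9192°) = 17.266575
C = V + |VC|·bis = (-24.4057,33.4110)
T_A = V + ((C−V)·d_A)·d_A = V + 10.1687·d_A = (-12.4823,26.1610)
T_B = V + ((C−V)·d_B)·d_B = V + 10.1687·d_B = (-27.6547,19.8399)
sweep = 180° − θ = 72.1616°

center=(-24.4057,33.4110) T_A=(-12.4823,26.1610) T_B=(-27.6547,19.8399) sweep=72.1616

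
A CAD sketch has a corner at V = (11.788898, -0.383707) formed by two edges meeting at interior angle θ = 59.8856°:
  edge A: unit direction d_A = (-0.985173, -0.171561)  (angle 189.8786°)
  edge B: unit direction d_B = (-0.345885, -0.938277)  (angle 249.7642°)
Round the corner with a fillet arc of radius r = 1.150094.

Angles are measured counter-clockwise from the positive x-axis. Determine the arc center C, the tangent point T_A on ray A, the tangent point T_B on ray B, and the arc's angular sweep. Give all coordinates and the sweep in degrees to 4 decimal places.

bisector direction at 219.8214° = (-0.768044,-0.640397)
center distance |VC| = r/sin(θ/2) = 1.150094/sin(29.9428°) = 2.304173
C = V + |VC|·bis = (10.0192,-1.8593)
T_A = V + ((C−V)·d_A)·d_A = V + 1.9966·d_A = (9.8219,-0.7262)
T_B = V + ((C−V)·d_B)·d_B = V + 1.9966·d_B = (11.0983,-2.2571)
sweep = 180° − θ = 120.1144°

center=(10.0192,-1.8593) T_A=(9.8219,-0.7262) T_B=(11.0983,-2.2571) sweep=120.1144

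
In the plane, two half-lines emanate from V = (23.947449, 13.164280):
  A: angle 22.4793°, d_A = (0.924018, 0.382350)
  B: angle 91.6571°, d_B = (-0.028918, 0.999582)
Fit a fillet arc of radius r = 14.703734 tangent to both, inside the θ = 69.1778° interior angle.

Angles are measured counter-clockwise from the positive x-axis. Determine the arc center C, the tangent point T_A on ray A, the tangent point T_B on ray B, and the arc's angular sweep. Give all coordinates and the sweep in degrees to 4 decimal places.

bisector direction at 57.0682° = (0.543640,0.839318)
center distance |VC| = r/sin(θ/2) = 14.703734/sin(34.5889°) = 25.901253
C = V + |VC|·bis = (38.0284,34.9037)
T_A = V + ((C−V)·d_A)·d_A = V + 21.3231·d_A = (43.6504,21.3172)
T_B = V + ((C−V)·d_B)·d_B = V + 21.3231·d_B = (23.3308,34.4785)
sweep = 180° − θ = 110.8222°

center=(38.0284,34.9037) T_A=(43.6504,21.3172) T_B=(23.3308,34.4785) sweep=110.8222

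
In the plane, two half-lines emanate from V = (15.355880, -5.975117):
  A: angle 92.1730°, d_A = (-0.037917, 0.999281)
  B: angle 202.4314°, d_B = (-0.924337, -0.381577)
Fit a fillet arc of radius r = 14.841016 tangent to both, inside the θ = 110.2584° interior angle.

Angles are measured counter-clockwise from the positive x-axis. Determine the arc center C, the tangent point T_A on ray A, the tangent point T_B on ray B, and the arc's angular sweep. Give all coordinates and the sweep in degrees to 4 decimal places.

center=(0.1334,3.7967) T_A=(14.9637,4.3594) T_B=(5.7964,-9.9214) sweep=69.7416

bisector direction at 147.3022° = (-0.841532,0.540208)
center distance |VC| = r/sin(θ/2) = 14.841016/sin(55.1292°) = 18.089020
C = V + |VC|·bis = (0.1334,3.7967)
T_A = V + ((C−V)·d_A)·d_A = V + 10.3420·d_A = (14.9637,4.3594)
T_B = V + ((C−V)·d_B)·d_B = V + 10.3420·d_B = (5.7964,-9.9214)
sweep = 180° − θ = 69.7416°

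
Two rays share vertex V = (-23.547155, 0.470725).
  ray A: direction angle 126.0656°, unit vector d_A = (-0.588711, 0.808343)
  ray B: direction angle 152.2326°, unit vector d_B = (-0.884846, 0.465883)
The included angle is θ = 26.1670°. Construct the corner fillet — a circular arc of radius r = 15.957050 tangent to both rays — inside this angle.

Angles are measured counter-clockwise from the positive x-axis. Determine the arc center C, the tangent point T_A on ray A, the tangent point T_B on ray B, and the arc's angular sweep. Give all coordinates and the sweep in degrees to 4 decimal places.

bisector direction at 139.1491° = (-0.756414,0.654093)
center distance |VC| = r/sin(θ/2) = 15.957050/sin(13.0835°) = 70.490757
C = V + |VC|·bis = (-76.8674,46.5782)
T_A = V + ((C−V)·d_A)·d_A = V + 68.6609·d_A = (-63.9686,55.9723)
T_B = V + ((C−V)·d_B)·d_B = V + 68.6609·d_B = (-84.3015,32.4587)
sweep = 180° − θ = 153.8330°

center=(-76.8674,46.5782) T_A=(-63.9686,55.9723) T_B=(-84.3015,32.4587) sweep=153.8330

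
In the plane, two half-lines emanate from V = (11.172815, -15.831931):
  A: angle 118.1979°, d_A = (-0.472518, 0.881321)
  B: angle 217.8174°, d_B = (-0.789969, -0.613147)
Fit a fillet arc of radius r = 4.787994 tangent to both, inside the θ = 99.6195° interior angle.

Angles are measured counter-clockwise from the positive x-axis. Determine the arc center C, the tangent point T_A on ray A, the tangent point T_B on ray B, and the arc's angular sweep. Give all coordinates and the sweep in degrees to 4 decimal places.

center=(5.0418,-14.5296) T_A=(9.2616,-12.2672) T_B=(7.9776,-18.3120) sweep=80.3805

bisector direction at 168.0077° = (-0.978175,0.207781)
center distance |VC| = r/sin(θ/2) = 4.787994/sin(49.8098°) = 6.267780
C = V + |VC|·bis = (5.0418,-14.5296)
T_A = V + ((C−V)·d_A)·d_A = V + 4.0448·d_A = (9.2616,-12.2672)
T_B = V + ((C−V)·d_B)·d_B = V + 4.0448·d_B = (7.9776,-18.3120)
sweep = 180° − θ = 80.3805°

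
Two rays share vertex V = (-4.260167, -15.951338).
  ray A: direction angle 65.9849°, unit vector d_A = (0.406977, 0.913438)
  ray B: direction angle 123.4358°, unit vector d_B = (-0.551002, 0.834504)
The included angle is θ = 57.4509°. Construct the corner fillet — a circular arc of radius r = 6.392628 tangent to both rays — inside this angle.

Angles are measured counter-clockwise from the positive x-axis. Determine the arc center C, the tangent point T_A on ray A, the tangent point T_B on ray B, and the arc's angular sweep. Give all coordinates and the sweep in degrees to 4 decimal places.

bisector direction at 94.7103° = (-0.082119,0.996623)
center distance |VC| = r/sin(θ/2) = 6.392628/sin(28.7254°) = 13.300987
C = V + |VC|·bis = (-5.3524,-2.6953)
T_A = V + ((C−V)·d_A)·d_A = V + 11.6641·d_A = (0.4868,-5.2969)
T_B = V + ((C−V)·d_B)·d_B = V + 11.6641·d_B = (-10.6871,-6.2176)
sweep = 180° − θ = 122.5491°

center=(-5.3524,-2.6953) T_A=(0.4868,-5.2969) T_B=(-10.6871,-6.2176) sweep=122.5491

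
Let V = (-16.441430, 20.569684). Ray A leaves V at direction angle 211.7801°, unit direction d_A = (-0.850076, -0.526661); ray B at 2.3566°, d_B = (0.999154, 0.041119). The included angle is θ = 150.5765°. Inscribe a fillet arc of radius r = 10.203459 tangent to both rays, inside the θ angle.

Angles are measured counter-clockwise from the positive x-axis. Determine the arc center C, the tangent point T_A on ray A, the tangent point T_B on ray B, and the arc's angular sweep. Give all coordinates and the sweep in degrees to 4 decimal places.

center=(-13.3451,10.4850) T_A=(-18.7188,19.1587) T_B=(-13.7646,20.6798) sweep=29.4235

bisector direction at 287.0684° = (0.293512,-0.955955)
center distance |VC| = r/sin(θ/2) = 10.203459/sin(75.2883°) = 10.549311
C = V + |VC|·bis = (-13.3451,10.4850)
T_A = V + ((C−V)·d_A)·d_A = V + 2.6791·d_A = (-18.7188,19.1587)
T_B = V + ((C−V)·d_B)·d_B = V + 2.6791·d_B = (-13.7646,20.6798)
sweep = 180° − θ = 29.4235°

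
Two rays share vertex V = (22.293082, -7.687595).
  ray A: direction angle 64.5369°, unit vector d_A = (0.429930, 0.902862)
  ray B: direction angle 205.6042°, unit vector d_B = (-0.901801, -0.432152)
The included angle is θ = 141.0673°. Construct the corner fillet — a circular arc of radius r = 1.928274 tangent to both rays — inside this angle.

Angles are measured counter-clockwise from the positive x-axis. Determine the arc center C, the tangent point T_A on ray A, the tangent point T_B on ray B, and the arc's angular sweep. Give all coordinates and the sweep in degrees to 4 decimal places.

bisector direction at 135.0705° = (-0.707977,0.706236)
center distance |VC| = r/sin(θ/2) = 1.928274/sin(70.5336°) = 2.045182
C = V + |VC|·bis = (20.8451,-6.2432)
T_A = V + ((C−V)·d_A)·d_A = V + 0.6816·d_A = (22.5861,-7.0722)
T_B = V + ((C−V)·d_B)·d_B = V + 0.6816·d_B = (21.6784,-7.9821)
sweep = 180° − θ = 38.9327°

center=(20.8451,-6.2432) T_A=(22.5861,-7.0722) T_B=(21.6784,-7.9821) sweep=38.9327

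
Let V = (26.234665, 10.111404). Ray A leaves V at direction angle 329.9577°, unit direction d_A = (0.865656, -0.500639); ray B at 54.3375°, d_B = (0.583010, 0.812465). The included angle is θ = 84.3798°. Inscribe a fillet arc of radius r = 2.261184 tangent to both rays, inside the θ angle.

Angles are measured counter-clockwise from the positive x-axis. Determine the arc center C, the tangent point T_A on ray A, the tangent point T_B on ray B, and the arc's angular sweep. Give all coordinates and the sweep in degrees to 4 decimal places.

center=(29.5262,10.8199) T_A=(28.3941,8.8625) T_B=(27.6891,12.1382) sweep=95.6202

bisector direction at 12.1476° = (0.977609,0.210431)
center distance |VC| = r/sin(θ/2) = 2.261184/sin(42.1899°) = 3.366911
C = V + |VC|·bis = (29.5262,10.8199)
T_A = V + ((C−V)·d_A)·d_A = V + 2.4946·d_A = (28.3941,8.8625)
T_B = V + ((C−V)·d_B)·d_B = V + 2.4946·d_B = (27.6891,12.1382)
sweep = 180° − θ = 95.6202°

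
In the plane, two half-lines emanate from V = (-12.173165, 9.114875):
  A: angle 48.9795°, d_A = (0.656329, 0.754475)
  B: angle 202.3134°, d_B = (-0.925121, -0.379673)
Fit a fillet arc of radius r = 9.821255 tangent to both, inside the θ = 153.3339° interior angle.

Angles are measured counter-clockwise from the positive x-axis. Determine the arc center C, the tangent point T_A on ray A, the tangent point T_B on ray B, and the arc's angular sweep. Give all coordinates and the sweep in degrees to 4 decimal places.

center=(-18.0554,17.3170) T_A=(-10.6455,10.8710) T_B=(-14.3265,8.2311) sweep=26.6661

bisector direction at 125.6465° = (-0.582782,0.812629)
center distance |VC| = r/sin(θ/2) = 9.821255/sin(76.6669°) = 10.093310
C = V + |VC|·bis = (-18.0554,17.3170)
T_A = V + ((C−V)·d_A)·d_A = V + 2.3276·d_A = (-10.6455,10.8710)
T_B = V + ((C−V)·d_B)·d_B = V + 2.3276·d_B = (-14.3265,8.2311)
sweep = 180° − θ = 26.6661°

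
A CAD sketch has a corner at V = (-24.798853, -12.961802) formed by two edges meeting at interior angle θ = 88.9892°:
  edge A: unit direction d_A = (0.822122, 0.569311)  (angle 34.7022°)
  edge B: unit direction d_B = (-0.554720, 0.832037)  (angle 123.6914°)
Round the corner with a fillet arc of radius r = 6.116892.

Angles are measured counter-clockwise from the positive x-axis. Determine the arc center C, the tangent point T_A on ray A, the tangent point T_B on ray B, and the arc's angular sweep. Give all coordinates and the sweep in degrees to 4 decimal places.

center=(-23.1629,-4.3886) T_A=(-19.6805,-9.4174) T_B=(-28.2524,-7.7817) sweep=91.0108

bisector direction at 79.1968° = (0.187436,0.982277)
center distance |VC| = r/sin(θ/2) = 6.116892/sin(44.4946°) = 8.727918
C = V + |VC|·bis = (-23.1629,-4.3886)
T_A = V + ((C−V)·d_A)·d_A = V + 6.2258·d_A = (-19.6805,-9.4174)
T_B = V + ((C−V)·d_B)·d_B = V + 6.2258·d_B = (-28.2524,-7.7817)
sweep = 180° − θ = 91.0108°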